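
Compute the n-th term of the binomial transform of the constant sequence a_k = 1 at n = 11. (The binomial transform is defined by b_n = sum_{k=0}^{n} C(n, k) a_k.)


With a_k = 1 for all k, b_n = sum_{k=0}^{n} C(n, k) = 2^n by the binomial theorem.
For n = 11: 2^11 = 2048.

2048


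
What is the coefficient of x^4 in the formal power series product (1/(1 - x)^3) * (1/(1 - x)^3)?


Combine the factors: (1/(1 - x)^3) * (1/(1 - x)^3) = 1/(1 - x)^6.
Then use 1/(1 - x)^r = sum_{k>=0} C(k + r - 1, r - 1) x^k with r = 6 and k = 4:
C(9, 5) = 126.

126


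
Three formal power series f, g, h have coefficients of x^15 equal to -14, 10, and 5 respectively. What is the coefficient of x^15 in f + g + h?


Series addition is componentwise:
-14 + 10 + 5
= 1

1


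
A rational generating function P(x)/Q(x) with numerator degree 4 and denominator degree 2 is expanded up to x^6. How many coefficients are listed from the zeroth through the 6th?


Expanding up to x^6 gives the coefficients for x^0, x^1, ..., x^6.
That is 6 + 1 = 7 coefficients in total.

7


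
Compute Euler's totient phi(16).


phi(n) counts integers in [1, n] coprime to n. Using the multiplicative formula phi(n) = n * prod_{p | n} (1 - 1/p):
16 = 2^4, so
phi(16) = 16 * (1 - 1/2) = 8.

8


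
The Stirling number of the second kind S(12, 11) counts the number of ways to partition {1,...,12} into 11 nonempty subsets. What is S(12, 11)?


Using the explicit formula S(n,k) = (1/k!) sum_{j=0}^{k} (-1)^(k-j) C(k,j) j^n:
S(12, 11) = 66
Equivalently, S(n,k) is n! times the coefficient of x^n in the EGF (e^x - 1)^k / k!.

66


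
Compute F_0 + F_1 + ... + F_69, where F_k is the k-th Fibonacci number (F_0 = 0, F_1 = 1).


Use the identity sum_{k=0}^{N} F_k = F_{N+2} - 1 (which follows from F_{k+2} - F_{k+1} = F_k). Then
sum_{k=0}^{69} F_k = (F_{71} - 1) - (F_{1} - 1) = F_{71} - F_{1}.
Computing: F_{71} = 308061521170129, F_{1} = 1, so
Sum = 308061521170129 - 1 = 308061521170128.

308061521170128


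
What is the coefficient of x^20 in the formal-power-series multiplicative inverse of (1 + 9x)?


The inverse is 1/(1 + 9x). Apply the geometric identity 1/(1 - y) = sum_{k>=0} y^k with y = -9x:
1/(1 + 9x) = sum_{k>=0} (-9)^k x^k.
So the coefficient of x^20 is (-9)^20 = 12157665459056928801.

12157665459056928801


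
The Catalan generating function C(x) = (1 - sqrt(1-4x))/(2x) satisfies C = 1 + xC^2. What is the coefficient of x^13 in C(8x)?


Substituting x -> 8x scales the n-th coefficient by 8^n, so [x^13] C(8x) = 8^13 * C_13.
C_13 = C(2*13, 13)/(14) = 10400600/14 = 742900.
So 8^13 * 742900 = 549755813888 * 742900 = 408413594137395200.

408413594137395200


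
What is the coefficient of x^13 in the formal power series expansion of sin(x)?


The Maclaurin series is sin(t) = sum_{k>=0} (-1)^k t^(2k+1) / (2k+1)!, so substituting t = x, only odd powers of x are nonzero, with coefficient of x^(2k+1) equal to (-1)^k / (2k+1)!.
Write 13 = 2*6 + 1, giving the coefficient (-1)^6 / 13! = 1/6227020800 = 1/6227020800.

1/6227020800


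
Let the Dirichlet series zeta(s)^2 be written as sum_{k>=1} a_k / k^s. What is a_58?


The Dirichlet convolution of the constant function 1 with itself gives (1 * 1)(k) = sum_{d | k} 1 = d(k), the number of positive divisors of k.
Since zeta(s) = sum_{k>=1} 1/k^s, we have zeta(s)^2 = sum_{k>=1} d(k)/k^s, so a_k = d(k).
For k = 58: the divisors are 1, 2, 29, 58.
Count = 4.

4


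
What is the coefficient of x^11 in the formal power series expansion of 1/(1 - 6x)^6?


The general identity 1/(1 - c x)^r = sum_{k>=0} c^k C(k + r - 1, r - 1) x^k follows by substituting y = c x into 1/(1 - y)^r = sum_{k>=0} C(k + r - 1, r - 1) y^k.
For c = 6, r = 6, k = 11:
6^11 * C(16, 5) = 362797056 * 4368 = 1584697540608.

1584697540608


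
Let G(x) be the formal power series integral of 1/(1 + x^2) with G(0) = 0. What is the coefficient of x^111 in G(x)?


1/(1 + x^2) = sum_{j>=0} (-1)^j x^(2j). Integrating termwise with G(0) = 0:
G(x) = sum_{j>=0} (-1)^j x^(2j+1) / (2j+1) = arctan(x).
Only odd powers are nonzero. For x^111 write 111 = 2*55 + 1, giving
(-1)^55 / 111 = -1/111 = -1/111.

-1/111


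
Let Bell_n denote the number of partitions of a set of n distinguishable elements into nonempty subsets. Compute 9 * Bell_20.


Bell_20 can be computed from the Bell triangle or from Dobinski's identity Bell_n = (1/e) * sum_{k>=0} k^n / k!.
Computing Bell_20 = 51724158235372.
Then 9 * 51724158235372 = 465517424118348.

465517424118348


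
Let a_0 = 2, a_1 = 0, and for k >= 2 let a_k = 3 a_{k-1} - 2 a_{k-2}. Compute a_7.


Iterating the recurrence forward:
a_0 = 2
a_1 = 0
a_2 = 3*0 - 2*2 = -4
a_3 = 3*-4 - 2*0 = -12
a_4 = 3*-12 - 2*-4 = -28
a_5 = 3*-28 - 2*-12 = -60
a_6 = 3*-60 - 2*-28 = -124
a_7 = 3*-124 - 2*-60 = -252
So a_7 = -252.

-252


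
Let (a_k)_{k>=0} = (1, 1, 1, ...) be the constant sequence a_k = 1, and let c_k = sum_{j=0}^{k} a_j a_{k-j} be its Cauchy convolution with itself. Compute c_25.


Since a_j = 1 for all j >= 0, the convolution sum becomes
c_k = sum_{j=0}^{k} 1 * 1 = 1 * (k + 1).
Equivalently, the generating function of (a_k) is 1/(1 - x) and its square is 1/(1 - x)^2 = sum_{k>=0} 1(k + 1) x^k.
For k = 25: 1 * 26 = 26.

26


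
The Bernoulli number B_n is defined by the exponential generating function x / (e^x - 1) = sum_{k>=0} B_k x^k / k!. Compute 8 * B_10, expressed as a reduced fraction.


Bernoulli numbers can also be computed recursively via B_0 = 1 and sum_{j=0}^{m} C(m+1, j) B_j = 0 for m >= 1. Odd-index Bernoulli numbers vanish for k >= 3.
Computing B_10 = 5/66, so 8 * B_10 = 8 * 5/66 = 20/33.

20/33


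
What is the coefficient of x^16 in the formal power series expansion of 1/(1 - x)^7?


The negative binomial / multiset identity is
1/(1 - x)^r = sum_{k>=0} C(k + r - 1, r - 1) x^k.
Here r = 7 and k = 16, so the coefficient is
C(16 + 6, 6) = C(22, 6)
= 74613

74613


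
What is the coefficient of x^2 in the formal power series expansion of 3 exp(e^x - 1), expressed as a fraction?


exp(e^x - 1) is the exponential generating function for the Bell numbers Bell_k: exp(e^x - 1) = sum_{k>=0} Bell_k x^k / k!.
So the coefficient of x^2 in 3 exp(e^x - 1) is 3 Bell_2 / 2!.
Computing: Bell_2 = 2 and 2! = 2, giving
3 * 2/2 = 3.

3


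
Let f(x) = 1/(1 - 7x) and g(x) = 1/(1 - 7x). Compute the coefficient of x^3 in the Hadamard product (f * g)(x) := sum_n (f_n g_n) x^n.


f has coefficients f_k = 7^k and g has coefficients g_k = 7^k, so the Hadamard product has coefficient (f*g)_k = 7^k * 7^k = 49^k.
For k = 3: 49^3 = 117649.

117649


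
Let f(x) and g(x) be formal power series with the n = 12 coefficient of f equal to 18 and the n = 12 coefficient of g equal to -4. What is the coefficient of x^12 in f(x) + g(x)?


Addition of formal power series is termwise.
The coefficient of x^12 in f + g = 18 + -4
= 14

14


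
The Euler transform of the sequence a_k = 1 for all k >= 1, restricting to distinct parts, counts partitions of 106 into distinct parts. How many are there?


Partitions of 106 into distinct parts can be computed via generating function.
Product (1+x)(1+x^2)(1+x^3)...
The coefficient of x^106 = 728260

728260


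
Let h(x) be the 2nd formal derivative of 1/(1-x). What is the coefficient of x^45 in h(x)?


Differentiating 2 times: d^2/dx^2 [1/(1-x)] = 2!/(1-x)^3.
The expansion 1/(1-x)^3 = sum_{k>=0} C(k+2, 2) x^k, so the coefficient of x^n in 2!/(1-x)^3 is 2! * C(n+2, 2).
For n = 45: 2 * C(47, 2) = 2 * 1081 = 2162

2162


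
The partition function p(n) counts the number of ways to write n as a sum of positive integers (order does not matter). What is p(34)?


Using the generating function prod_{k>=1} 1/(1-x^k), we compute p(34).
By dynamic programming over parts 1 through 34:
p(34) = 12310

12310


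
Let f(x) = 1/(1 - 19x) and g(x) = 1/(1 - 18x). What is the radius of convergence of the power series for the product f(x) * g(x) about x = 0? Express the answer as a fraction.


The radius of 1/(1 - 19x) is 1/19 (nearest singularity at x = 1/19), and the radius of 1/(1 - 18x) is 1/18.
The product f(x)*g(x) = 1/((1 - 19x)(1 - 18x)) has singularities at both 1/19 and 1/18, so its radius of convergence is the distance to the nearest one:
min(1/19, 1/18) = 1/19.

1/19


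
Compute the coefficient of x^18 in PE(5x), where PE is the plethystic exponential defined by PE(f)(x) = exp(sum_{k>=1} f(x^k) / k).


With f(x) = 5x, the exponent is sum_{k>=1} 5 x^k / k = 5 * (-ln(1 - x)). Exponentiating:
PE(5x) = exp(-5 ln(1 - x)) = 1/(1 - x)^5.
By the negative binomial expansion, [x^n] 1/(1 - x)^5 = C(n + 4, 4).
For n = 18: C(22, 4) = 7315.

7315


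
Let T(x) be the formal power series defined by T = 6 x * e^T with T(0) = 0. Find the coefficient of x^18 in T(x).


Apply the Lagrange inversion formula: if T = 6 x * phi(T) with phi(t) = e^t, then
[x^n] T = 6^n * (1/n) [t^(n-1)] phi(t)^n = 6^n * (1/n) [t^(n-1)] e^(n t) = 6^n * (1/n) * n^(n-1) / (n-1)! = 6^n * n^(n-1) / n!.
When c = 1 this is the Cayley count of rooted labeled trees on n vertices, divided by n!.
For n = 18: 6^18 * 18^17 / 18! = 101559956668416 * 2185911559738696531968/6402373705728000 = 516303566764041166064713728/14889875.

516303566764041166064713728/14889875


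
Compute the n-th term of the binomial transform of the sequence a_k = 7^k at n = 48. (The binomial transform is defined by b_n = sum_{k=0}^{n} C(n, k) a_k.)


With a_k = 7^k, b_n = sum_{k=0}^{n} C(n, k) 7^k = (1 + 7)^n by the binomial theorem.
For n = 48: (1 + 7)^48 = 8^48 = 22300745198530623141535718272648361505980416.

22300745198530623141535718272648361505980416


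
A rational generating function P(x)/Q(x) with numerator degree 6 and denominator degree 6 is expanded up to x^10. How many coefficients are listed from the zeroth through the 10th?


Expanding up to x^10 gives the coefficients for x^0, x^1, ..., x^10.
That is 10 + 1 = 11 coefficients in total.

11


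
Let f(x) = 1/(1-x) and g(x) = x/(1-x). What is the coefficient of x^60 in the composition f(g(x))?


First simplify the composition: f(g(x)) = 1/(1 - x/(1-x)) = (1-x)/((1-x) - x) = (1-x)/(1-2x).
Now extract the coefficient. Write (1-x)/(1-2x) = 1/(1-2x) - x/(1-2x).
The coefficient of x^n in 1/(1-2x) is 2^n, and in x/(1-2x) is 2^(n-1) (for n >= 1).
So the coefficient of x^60 is 2^60 - 2^59 = 1152921504606846976 - 576460752303423488 = 576460752303423488.

576460752303423488


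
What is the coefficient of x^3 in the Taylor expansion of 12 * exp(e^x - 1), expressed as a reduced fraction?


exp(e^x - 1) = sum_{k>=0} Bell_k x^k / k!, where Bell_k is the k-th Bell number.
So the coefficient of x^3 is 12 * Bell_3 / 3!.
Computing: Bell_3 = 5 and 3! = 6, giving
12 * 5/6 = 10.

10


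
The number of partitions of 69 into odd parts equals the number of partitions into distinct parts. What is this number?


Computing partitions of 69 into odd parts (1, 3, 5, ...):
Using the generating function prod_{k>=0} 1/(1-x^(2k+1)),
the count is 27130

27130


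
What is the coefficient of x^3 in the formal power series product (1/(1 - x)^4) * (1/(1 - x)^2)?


Combine the factors: (1/(1 - x)^4) * (1/(1 - x)^2) = 1/(1 - x)^6.
Then use 1/(1 - x)^r = sum_{k>=0} C(k + r - 1, r - 1) x^k with r = 6 and k = 3:
C(8, 5) = 56.

56


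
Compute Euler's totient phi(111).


phi(n) counts integers in [1, n] coprime to n. Using the multiplicative formula phi(n) = n * prod_{p | n} (1 - 1/p):
111 = 3 * 37, so
phi(111) = 111 * (1 - 1/3) * (1 - 1/37) = 72.

72


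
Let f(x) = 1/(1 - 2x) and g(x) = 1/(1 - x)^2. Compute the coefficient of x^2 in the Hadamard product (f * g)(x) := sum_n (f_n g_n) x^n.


f has coefficients f_k = 2^k. For g = 1/(1 - x)^2 the coefficient is g_k = C(k + 1, 1) = k + 1. The Hadamard coefficient is (f * g)_k = 2^k * (k + 1).
For k = 2: 2^2 * 3 = 4 * 3 = 12.

12


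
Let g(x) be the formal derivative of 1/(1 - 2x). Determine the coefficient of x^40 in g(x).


Differentiate termwise: d/dx sum_{k>=0} 2^k x^k = sum_{k>=1} k 2^k x^(k-1) = sum_{j>=0} (j+1) 2^(j+1) x^j.
Equivalently, d/dx [1/(1 - 2x)] = 2/(1 - 2x)^2.
For j = 40: 41 * 2^41 = 41 * 2199023255552 = 90159953477632.

90159953477632


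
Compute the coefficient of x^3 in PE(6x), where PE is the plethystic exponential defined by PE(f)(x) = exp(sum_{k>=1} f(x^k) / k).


With f(x) = 6x, the exponent is sum_{k>=1} 6 x^k / k = 6 * (-ln(1 - x)). Exponentiating:
PE(6x) = exp(-6 ln(1 - x)) = 1/(1 - x)^6.
By the negative binomial expansion, [x^n] 1/(1 - x)^6 = C(n + 5, 5).
For n = 3: C(8, 5) = 56.

56


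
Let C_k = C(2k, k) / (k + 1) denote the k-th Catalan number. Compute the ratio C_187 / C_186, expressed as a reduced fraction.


Using C_k = (2k)! / (k! (k+1)!), the ratio C_{k+1}/C_k simplifies to
C_{k+1}/C_k = [(2k+2)! / ((k+1)! (k+2)!)] * [k! (k+1)! / (2k)!]
 = (2k+2)(2k+1) / ((k+1)(k+2)) = 2(2k+1) / (k+2).
For k = 186: 2(2*186 + 1) / (186 + 2) = 746/188 = 373/94.

373/94


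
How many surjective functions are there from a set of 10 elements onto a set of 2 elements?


By inclusion-exclusion on which target elements are missed, the number of surjections from an n-set onto a k-set is
surj(n, k) = sum_{j=0}^{k} (-1)^j C(k, j) (k - j)^n.
Equivalently surj(n, k) = k! * S(n, k), where S(n, k) is the Stirling number of the second kind.
For n = 10, k = 2:
S(10, 2) = 511, so
surj = 2! * 511 = 2 * 511 = 1022.

1022


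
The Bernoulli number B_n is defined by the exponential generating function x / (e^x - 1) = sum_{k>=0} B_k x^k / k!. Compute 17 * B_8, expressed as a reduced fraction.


Bernoulli numbers can also be computed recursively via B_0 = 1 and sum_{j=0}^{m} C(m+1, j) B_j = 0 for m >= 1. Odd-index Bernoulli numbers vanish for k >= 3.
Computing B_8 = -1/30, so 17 * B_8 = 17 * -1/30 = -17/30.

-17/30


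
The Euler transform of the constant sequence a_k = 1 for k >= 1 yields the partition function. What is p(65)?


The Euler transform converts the sequence a_k = 1 into the number of integer partitions.
Using the recurrence or dynamic programming:
p(65) = 2012558

2012558


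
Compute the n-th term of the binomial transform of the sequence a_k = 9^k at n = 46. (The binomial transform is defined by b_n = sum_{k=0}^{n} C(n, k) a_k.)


With a_k = 9^k, b_n = sum_{k=0}^{n} C(n, k) 9^k = (1 + 9)^n by the binomial theorem.
For n = 46: (1 + 9)^46 = 10^46 = 10000000000000000000000000000000000000000000000.

10000000000000000000000000000000000000000000000


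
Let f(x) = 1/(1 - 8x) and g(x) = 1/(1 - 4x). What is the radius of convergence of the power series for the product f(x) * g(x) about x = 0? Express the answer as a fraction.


The radius of 1/(1 - 8x) is 1/8 (nearest singularity at x = 1/8), and the radius of 1/(1 - 4x) is 1/4.
The product f(x)*g(x) = 1/((1 - 8x)(1 - 4x)) has singularities at both 1/8 and 1/4, so its radius of convergence is the distance to the nearest one:
min(1/8, 1/4) = 1/8.

1/8


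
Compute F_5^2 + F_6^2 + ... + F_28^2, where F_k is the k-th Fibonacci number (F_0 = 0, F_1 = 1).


There is a standard identity sum_{k=0}^{N} F_k^2 = F_N * F_{N+1} (proved inductively from the telescoping relation F_k^2 = F_k F_{k+1} - F_{k-1} F_k). Then
sum_{k=5}^{28} F_k^2 = F_28 F_29 - F_4 F_5.
Computing: F_28 = 317811, F_29 = 514229, F_4 = 3, F_5 = 5.
Sum = 317811 * 514229 - 3 * 5 = 163427632704.

163427632704


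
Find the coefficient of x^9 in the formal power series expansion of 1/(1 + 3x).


Write 1/(1 + c x) = 1/(1 - (-c) x) and apply the geometric-series identity
1/(1 - y) = sum_{k>=0} y^k to get 1/(1 + c x) = sum_{k>=0} (-c)^k x^k.
So the coefficient of x^k is (-c)^k = (-1)^k * c^k.
Here c = 3 and k = 9:
(-3)^9 = -1 * 19683 = -19683

-19683


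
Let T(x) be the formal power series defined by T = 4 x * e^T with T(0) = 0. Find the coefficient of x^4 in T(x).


Apply the Lagrange inversion formula: if T = 4 x * phi(T) with phi(t) = e^t, then
[x^n] T = 4^n * (1/n) [t^(n-1)] phi(t)^n = 4^n * (1/n) [t^(n-1)] e^(n t) = 4^n * (1/n) * n^(n-1) / (n-1)! = 4^n * n^(n-1) / n!.
When c = 1 this is the Cayley count of rooted labeled trees on n vertices, divided by n!.
For n = 4: 4^4 * 4^3 / 4! = 256 * 64/24 = 2048/3.

2048/3


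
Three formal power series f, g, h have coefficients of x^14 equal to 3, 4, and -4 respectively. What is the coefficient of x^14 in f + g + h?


Series addition is componentwise:
3 + 4 + -4
= 3

3


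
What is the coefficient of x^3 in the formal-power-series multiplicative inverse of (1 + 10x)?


The inverse is 1/(1 + 10x). Apply the geometric identity 1/(1 - y) = sum_{k>=0} y^k with y = -10x:
1/(1 + 10x) = sum_{k>=0} (-10)^k x^k.
So the coefficient of x^3 is (-10)^3 = -1000.

-1000


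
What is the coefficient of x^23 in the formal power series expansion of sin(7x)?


The Maclaurin series is sin(t) = sum_{k>=0} (-1)^k t^(2k+1) / (2k+1)!, so substituting t = 7x, only odd powers of x are nonzero, with coefficient of x^(2k+1) equal to (-1)^k 7^(2k+1) / (2k+1)!.
Write 23 = 2*11 + 1, giving the coefficient (-1)^11 * 7^23 / 23! = -27368747340080916343/25852016738884976640000 = -79792266297612001/75370311192084480000.

-79792266297612001/75370311192084480000


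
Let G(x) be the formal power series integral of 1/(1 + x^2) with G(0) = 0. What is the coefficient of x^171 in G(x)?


1/(1 + x^2) = sum_{j>=0} (-1)^j x^(2j). Integrating termwise with G(0) = 0:
G(x) = sum_{j>=0} (-1)^j x^(2j+1) / (2j+1) = arctan(x).
Only odd powers are nonzero. For x^171 write 171 = 2*85 + 1, giving
(-1)^85 / 171 = -1/171 = -1/171.

-1/171


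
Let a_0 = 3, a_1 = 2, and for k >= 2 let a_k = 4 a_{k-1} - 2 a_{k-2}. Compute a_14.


Iterating the recurrence forward:
a_0 = 3
a_1 = 2
a_2 = 4*2 - 2*3 = 2
a_3 = 4*2 - 2*2 = 4
a_4 = 4*4 - 2*2 = 12
a_5 = 4*12 - 2*4 = 40
a_6 = 4*40 - 2*12 = 136
a_7 = 4*136 - 2*40 = 464
a_8 = 4*464 - 2*136 = 1584
a_9 = 4*1584 - 2*464 = 5408
a_10 = 4*5408 - 2*1584 = 18464
a_11 = 4*18464 - 2*5408 = 63040
a_12 = 4*63040 - 2*18464 = 215232
a_13 = 4*215232 - 2*63040 = 734848
a_14 = 4*734848 - 2*215232 = 2508928
So a_14 = 2508928.

2508928


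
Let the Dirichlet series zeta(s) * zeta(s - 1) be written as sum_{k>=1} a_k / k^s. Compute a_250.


Convolution gives a_k = sum_{d | k} d * 1 = sum_{d | k} d = sigma(k), the sum of positive divisors of k.
For k = 250, the divisors are 1, 2, 5, 10, 25, 50, 125, 250, so
sigma(250) = 1 + 2 + 5 + 10 + 25 + 50 + 125 + 250 = 468.

468


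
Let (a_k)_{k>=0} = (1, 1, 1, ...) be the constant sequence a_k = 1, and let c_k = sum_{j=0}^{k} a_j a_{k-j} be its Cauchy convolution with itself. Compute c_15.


Since a_j = 1 for all j >= 0, the convolution sum becomes
c_k = sum_{j=0}^{k} 1 * 1 = 1 * (k + 1).
Equivalently, the generating function of (a_k) is 1/(1 - x) and its square is 1/(1 - x)^2 = sum_{k>=0} 1(k + 1) x^k.
For k = 15: 1 * 16 = 16.

16


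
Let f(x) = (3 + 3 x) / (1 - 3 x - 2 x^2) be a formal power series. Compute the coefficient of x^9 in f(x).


Write f(x) = sum_{k>=0} a_k x^k. Multiplying both sides by 1 - 3 x - 2 x^2 gives
(1 - 3 x - 2 x^2) sum_{k>=0} a_k x^k = 3 + 3 x.
Matching coefficients:
 x^0: a_0 = 3
 x^1: a_1 - 3 a_0 = 3  =>  a_1 = 3*3 + 3 = 12
 x^k (k >= 2): a_k = 3 a_{k-1} + 2 a_{k-2}.
Iterating: a_2 = 42, a_3 = 150, a_4 = 534, a_5 = 1902, a_6 = 6774, a_7 = 24126, a_8 = 85926, a_9 = 306030.
So the coefficient of x^9 is 306030.

306030


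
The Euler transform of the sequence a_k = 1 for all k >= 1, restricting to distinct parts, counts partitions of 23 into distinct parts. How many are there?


Partitions of 23 into distinct parts can be computed via generating function.
Product (1+x)(1+x^2)(1+x^3)...
The coefficient of x^23 = 104

104


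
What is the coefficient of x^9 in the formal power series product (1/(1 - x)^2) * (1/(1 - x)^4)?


Combine the factors: (1/(1 - x)^2) * (1/(1 - x)^4) = 1/(1 - x)^6.
Then use 1/(1 - x)^r = sum_{k>=0} C(k + r - 1, r - 1) x^k with r = 6 and k = 9:
C(14, 5) = 2002.

2002


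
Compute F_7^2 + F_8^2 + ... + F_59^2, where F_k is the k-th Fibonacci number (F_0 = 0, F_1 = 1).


There is a standard identity sum_{k=0}^{N} F_k^2 = F_N * F_{N+1} (proved inductively from the telescoping relation F_k^2 = F_k F_{k+1} - F_{k-1} F_k). Then
sum_{k=7}^{59} F_k^2 = F_59 F_60 - F_6 F_7.
Computing: F_59 = 956722026041, F_60 = 1548008755920, F_6 = 8, F_7 = 13.
Sum = 956722026041 * 1548008755920 - 8 * 13 = 1481014073292990252912616.

1481014073292990252912616


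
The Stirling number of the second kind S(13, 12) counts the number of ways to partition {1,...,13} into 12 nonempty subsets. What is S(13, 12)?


Using the explicit formula S(n,k) = (1/k!) sum_{j=0}^{k} (-1)^(k-j) C(k,j) j^n:
S(13, 12) = 78
Equivalently, S(n,k) is n! times the coefficient of x^n in the EGF (e^x - 1)^k / k!.

78


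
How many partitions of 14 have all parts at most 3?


Using the generating function (1-x)^(-1)(1-x^2)^(-1)(1-x^3)^(-1),
the coefficient of x^14 counts these restricted partitions.
Result = 24

24


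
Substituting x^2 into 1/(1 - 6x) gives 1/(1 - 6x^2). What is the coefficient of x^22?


The coefficient of x^(2m) in 1/(1 - 6x^2) is 6^m.
With n = 22 = 2*11, the coefficient is 6^11 = 362797056.

362797056


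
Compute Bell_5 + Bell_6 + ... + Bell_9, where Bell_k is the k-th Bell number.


Recall Bell_k counts set partitions of a k-set (with Bell_0 = 1 by convention).
Bell_5 through Bell_9: 52, 203, 877, 4140, 21147
Sum = 52 + 203 + 877 + 4140 + 21147 = 26419.

26419


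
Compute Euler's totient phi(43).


phi(n) counts integers in [1, n] coprime to n. Using the multiplicative formula phi(n) = n * prod_{p | n} (1 - 1/p):
43 = 43, so
phi(43) = 43 * (1 - 1/43) = 42.

42


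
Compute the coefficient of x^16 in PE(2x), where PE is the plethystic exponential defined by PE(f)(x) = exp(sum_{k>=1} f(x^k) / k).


With f(x) = 2x, the exponent is sum_{k>=1} 2 x^k / k = 2 * (-ln(1 - x)). Exponentiating:
PE(2x) = exp(-2 ln(1 - x)) = 1/(1 - x)^2.
By the negative binomial expansion, [x^n] 1/(1 - x)^2 = C(n + 1, 1).
For n = 16: C(17, 1) = 17.

17


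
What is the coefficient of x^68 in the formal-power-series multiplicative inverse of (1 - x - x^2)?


Let the inverse be f(x) = sum_{k>=0} a_k x^k. From f(x) * (1 - x - x^2) = 1 and matching coefficients:
 x^0: a_0 = 1.
 x^1: a_1 - a_0 = 0, so a_1 = 1.
 x^k (k >= 2): a_k - a_{k-1} - a_{k-2} = 0, i.e. a_k = a_{k-1} + a_{k-2}.
This is the Fibonacci-type recurrence shifted so that a_0 = a_1 = 1.
Iterating: a_0=1, a_1=1, a_2=2, a_3=3, a_4=5, a_5=8, a_6=13, a_7=21, a_8=34, a_9=55, ...
a_68 = 117669030460994.

117669030460994


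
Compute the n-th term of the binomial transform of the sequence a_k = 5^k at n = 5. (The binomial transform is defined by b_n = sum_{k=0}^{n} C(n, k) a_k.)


With a_k = 5^k, b_n = sum_{k=0}^{n} C(n, k) 5^k = (1 + 5)^n by the binomial theorem.
For n = 5: (1 + 5)^5 = 6^5 = 7776.

7776


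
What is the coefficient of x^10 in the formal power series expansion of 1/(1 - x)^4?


The negative binomial / multiset identity is
1/(1 - x)^r = sum_{k>=0} C(k + r - 1, r - 1) x^k.
Here r = 4 and k = 10, so the coefficient is
C(10 + 3, 3) = C(13, 3)
= 286

286


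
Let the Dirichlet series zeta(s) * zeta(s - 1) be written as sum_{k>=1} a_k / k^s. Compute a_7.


Convolution gives a_k = sum_{d | k} d * 1 = sum_{d | k} d = sigma(k), the sum of positive divisors of k.
For k = 7, the divisors are 1, 7, so
sigma(7) = 1 + 7 = 8.

8


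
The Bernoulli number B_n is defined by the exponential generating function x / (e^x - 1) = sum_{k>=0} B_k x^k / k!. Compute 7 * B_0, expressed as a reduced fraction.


Bernoulli numbers can also be computed recursively via B_0 = 1 and sum_{j=0}^{m} C(m+1, j) B_j = 0 for m >= 1. Odd-index Bernoulli numbers vanish for k >= 3.
Computing B_0 = 1, so 7 * B_0 = 7 * 1 = 7.

7


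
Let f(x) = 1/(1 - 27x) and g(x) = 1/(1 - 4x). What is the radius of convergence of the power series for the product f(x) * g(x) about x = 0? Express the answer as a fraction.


The radius of 1/(1 - 27x) is 1/27 (nearest singularity at x = 1/27), and the radius of 1/(1 - 4x) is 1/4.
The product f(x)*g(x) = 1/((1 - 27x)(1 - 4x)) has singularities at both 1/27 and 1/4, so its radius of convergence is the distance to the nearest one:
min(1/27, 1/4) = 1/27.

1/27


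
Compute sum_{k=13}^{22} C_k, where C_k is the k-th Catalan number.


C_13 through C_22: 742900, 2674440, 9694845, 35357670, 129644790, 477638700, 1767263190, 6564120420, 24466267020, 91482563640
Sum = 742900 + 2674440 + 9694845 + 35357670 + 129644790 + 477638700 + 1767263190 + 6564120420 + 24466267020 + 91482563640
= 124935967615

124935967615


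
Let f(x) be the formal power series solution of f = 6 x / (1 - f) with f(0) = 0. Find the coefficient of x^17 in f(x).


Apply Lagrange inversion: f = 6 x * phi(f) with phi(t) = 1/(1 - t), so
[x^n] f = 6^n * (1/n) [t^(n-1)] phi(t)^n = 6^n * (1/n) [t^(n-1)] (1 - t)^(-n) = 6^n * (1/n) C(2n - 2, n - 1) = 6^n * C_{n-1}.
For n = 17: C_16 = C(32, 16) / 17 = 601080390/17 = 35357670.
With the 6^17 = 16926659444736 factor, the coefficient is 16926659444736 * 35357670 = 598487238849358725120.

598487238849358725120


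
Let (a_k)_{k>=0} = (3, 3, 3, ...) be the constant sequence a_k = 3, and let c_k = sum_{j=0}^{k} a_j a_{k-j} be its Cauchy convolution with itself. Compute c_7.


Since a_j = 3 for all j >= 0, the convolution sum becomes
c_k = sum_{j=0}^{k} 3 * 3 = 9 * (k + 1).
Equivalently, the generating function of (a_k) is 3/(1 - x) and its square is 9/(1 - x)^2 = sum_{k>=0} 9(k + 1) x^k.
For k = 7: 9 * 8 = 72.

72


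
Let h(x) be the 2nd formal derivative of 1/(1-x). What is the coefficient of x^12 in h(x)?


Differentiating 2 times: d^2/dx^2 [1/(1-x)] = 2!/(1-x)^3.
The expansion 1/(1-x)^3 = sum_{k>=0} C(k+2, 2) x^k, so the coefficient of x^n in 2!/(1-x)^3 is 2! * C(n+2, 2).
For n = 12: 2 * C(14, 2) = 2 * 91 = 182

182


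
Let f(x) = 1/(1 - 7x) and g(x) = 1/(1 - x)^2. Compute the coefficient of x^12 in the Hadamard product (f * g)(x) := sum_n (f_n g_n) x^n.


f has coefficients f_k = 7^k. For g = 1/(1 - x)^2 the coefficient is g_k = C(k + 1, 1) = k + 1. The Hadamard coefficient is (f * g)_k = 7^k * (k + 1).
For k = 12: 7^12 * 13 = 13841287201 * 13 = 179936733613.

179936733613


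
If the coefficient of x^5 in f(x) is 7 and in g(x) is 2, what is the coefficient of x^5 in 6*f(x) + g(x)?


Scalar multiplication scales coefficients: 6 * 7 = 42.
Then add the g coefficient: 42 + 2
= 44

44


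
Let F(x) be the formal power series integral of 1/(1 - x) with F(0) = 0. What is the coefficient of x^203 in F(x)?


1/(1 - x) = sum_{k>=0} x^k. Integrating termwise and using F(0) = 0 gives
F(x) = sum_{k>=0} x^(k+1) / (k+1) = sum_{m>=1} x^m / m = -ln(1 - x).
So the coefficient of x^203 is 1/203 = 1/203.

1/203


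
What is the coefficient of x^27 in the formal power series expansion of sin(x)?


The Maclaurin series is sin(t) = sum_{k>=0} (-1)^k t^(2k+1) / (2k+1)!, so substituting t = x, only odd powers of x are nonzero, with coefficient of x^(2k+1) equal to (-1)^k / (2k+1)!.
Write 27 = 2*13 + 1, giving the coefficient (-1)^13 / 27! = -1/10888869450418352160768000000 = -1/10888869450418352160768000000.

-1/10888869450418352160768000000


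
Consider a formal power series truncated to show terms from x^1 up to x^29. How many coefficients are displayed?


From x^1 to x^29 inclusive, the count is 29 - 1 + 1 = 29.

29


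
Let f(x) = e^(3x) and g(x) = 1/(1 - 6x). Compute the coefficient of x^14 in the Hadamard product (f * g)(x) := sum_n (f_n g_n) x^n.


Expanding: f_k = 3^k/k! (from e^(3x)) and g_k = 6^k (from 1/(1 - 6x)). So the Hadamard coefficient (f * g)_k = 3^k 6^k / k! = (18)^k / k!.
For k = 14: 18^14/14! = 374813367582081024/87178291200 = 753145430616/175175.

753145430616/175175


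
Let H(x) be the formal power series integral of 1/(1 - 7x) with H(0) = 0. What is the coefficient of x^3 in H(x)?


1/(1 - 7x) = sum_{k>=0} 7^k x^k. Integrating termwise with H(0) = 0:
H(x) = sum_{k>=0} 7^k x^(k+1) / (k+1) = sum_{m>=1} 7^(m-1) x^m / m.
For m = 3: 7^2/3 = 49/3 = 49/3.

49/3


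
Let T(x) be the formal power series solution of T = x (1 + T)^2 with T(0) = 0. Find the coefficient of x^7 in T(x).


Apply the Lagrange inversion formula: if T = x * phi(T) with phi(t) = (1 + t)^2, then [x^n] T = (1/n) [t^(n-1)] phi(t)^n = (1/n) [t^(n-1)] (1 + t)^(2n) = (1/n) C(2n, n-1).
Using the identity C(2n, n-1) = C(2n, n) * n / (n+1), the unscaled factor equals C(2n, n) / (n+1) = C_n, the n-th Catalan number.
For n = 7: C_7 = C(14, 7) / 8 = 3432/8 = 429 = 429.

429


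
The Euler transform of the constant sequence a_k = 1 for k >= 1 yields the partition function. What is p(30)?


The Euler transform converts the sequence a_k = 1 into the number of integer partitions.
Using the recurrence or dynamic programming:
p(30) = 5604

5604


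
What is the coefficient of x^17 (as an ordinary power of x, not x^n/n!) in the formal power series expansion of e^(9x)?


The exponential series is e^y = sum_{k>=0} y^k / k!. Substituting y = 9x gives
e^(9x) = sum_{k>=0} 9^k x^k / k!.
So the coefficient of x^n is a^n/n! with a = 9, n = 17:
9^17 / 17! = 16677181699666569/355687428096000 = 22876792454961/487911424000

22876792454961/487911424000


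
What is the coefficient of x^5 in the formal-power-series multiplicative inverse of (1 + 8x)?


The inverse is 1/(1 + 8x). Apply the geometric identity 1/(1 - y) = sum_{k>=0} y^k with y = -8x:
1/(1 + 8x) = sum_{k>=0} (-8)^k x^k.
So the coefficient of x^5 is (-8)^5 = -32768.

-32768


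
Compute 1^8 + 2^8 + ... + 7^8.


This power sum has a closed form given by Faulhaber's formula
sum_{k=1}^{m} k^p = (1 / (p + 1)) * sum_{j=0}^{p} C(p + 1, j) B_j m^(p + 1 - j),
but for small m direct computation is fastest:
1 + 256 + 6561 + 65536 + 390625 + 1679616 + 5764801 = 7907396.

7907396


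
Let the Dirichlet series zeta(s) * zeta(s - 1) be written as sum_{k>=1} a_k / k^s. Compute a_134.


Convolution gives a_k = sum_{d | k} d * 1 = sum_{d | k} d = sigma(k), the sum of positive divisors of k.
For k = 134, the divisors are 1, 2, 67, 134, so
sigma(134) = 1 + 2 + 67 + 134 = 204.

204


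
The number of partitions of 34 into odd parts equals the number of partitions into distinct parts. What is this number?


Computing partitions of 34 into odd parts (1, 3, 5, ...):
Using the generating function prod_{k>=0} 1/(1-x^(2k+1)),
the count is 512

512


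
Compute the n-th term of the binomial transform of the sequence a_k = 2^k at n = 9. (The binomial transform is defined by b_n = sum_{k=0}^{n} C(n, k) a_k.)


With a_k = 2^k, b_n = sum_{k=0}^{n} C(n, k) 2^k = (1 + 2)^n by the binomial theorem.
For n = 9: (1 + 2)^9 = 3^9 = 19683.

19683


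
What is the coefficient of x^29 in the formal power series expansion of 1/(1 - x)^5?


The negative binomial / multiset identity is
1/(1 - x)^r = sum_{k>=0} C(k + r - 1, r - 1) x^k.
Here r = 5 and k = 29, so the coefficient is
C(29 + 4, 4) = C(33, 4)
= 40920

40920


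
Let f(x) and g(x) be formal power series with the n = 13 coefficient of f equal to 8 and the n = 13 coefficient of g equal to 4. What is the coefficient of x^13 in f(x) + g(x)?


Addition of formal power series is termwise.
The coefficient of x^13 in f + g = 8 + 4
= 12

12


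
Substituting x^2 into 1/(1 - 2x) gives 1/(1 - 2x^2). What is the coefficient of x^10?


The coefficient of x^(2m) in 1/(1 - 2x^2) is 2^m.
With n = 10 = 2*5, the coefficient is 2^5 = 32.

32


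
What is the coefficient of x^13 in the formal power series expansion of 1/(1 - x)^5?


The expansion 1/(1 - x)^r = sum_{k>=0} C(k + r - 1, r - 1) x^k follows from the multiset / negative-binomial theorem (or from repeated differentiation of the geometric series).
For r = 5 and k = 13:
C(17, 4) = 355687428096000 / (24 * 6227020800) = 2380.

2380


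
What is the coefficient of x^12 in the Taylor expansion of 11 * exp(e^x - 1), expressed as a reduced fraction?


exp(e^x - 1) = sum_{k>=0} Bell_k x^k / k!, where Bell_k is the k-th Bell number.
So the coefficient of x^12 is 11 * Bell_12 / 12!.
Computing: Bell_12 = 4213597 and 12! = 479001600, giving
11 * 4213597/479001600 = 4213597/43545600.

4213597/43545600


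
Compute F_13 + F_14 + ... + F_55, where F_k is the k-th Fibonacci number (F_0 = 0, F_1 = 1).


Use the identity sum_{k=0}^{N} F_k = F_{N+2} - 1 (which follows from F_{k+2} - F_{k+1} = F_k). Then
sum_{k=13}^{55} F_k = (F_{57} - 1) - (F_{14} - 1) = F_{57} - F_{14}.
Computing: F_{57} = 365435296162, F_{14} = 377, so
Sum = 365435296162 - 377 = 365435295785.

365435295785


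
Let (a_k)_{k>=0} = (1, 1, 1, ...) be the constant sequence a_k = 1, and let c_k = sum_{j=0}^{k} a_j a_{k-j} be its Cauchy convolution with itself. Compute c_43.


Since a_j = 1 for all j >= 0, the convolution sum becomes
c_k = sum_{j=0}^{k} 1 * 1 = 1 * (k + 1).
Equivalently, the generating function of (a_k) is 1/(1 - x) and its square is 1/(1 - x)^2 = sum_{k>=0} 1(k + 1) x^k.
For k = 43: 1 * 44 = 44.

44


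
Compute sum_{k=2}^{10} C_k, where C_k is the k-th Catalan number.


C_2 through C_10: 2, 5, 14, 42, 132, 429, 1430, 4862, 16796
Sum = 2 + 5 + 14 + 42 + 132 + 429 + 1430 + 4862 + 16796
= 23712

23712


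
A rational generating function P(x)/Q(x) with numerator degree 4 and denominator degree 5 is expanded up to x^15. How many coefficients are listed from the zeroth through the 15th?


Expanding up to x^15 gives the coefficients for x^0, x^1, ..., x^15.
That is 15 + 1 = 16 coefficients in total.

16


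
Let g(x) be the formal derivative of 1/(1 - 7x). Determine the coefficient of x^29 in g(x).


Differentiate termwise: d/dx sum_{k>=0} 7^k x^k = sum_{k>=1} k 7^k x^(k-1) = sum_{j>=0} (j+1) 7^(j+1) x^j.
Equivalently, d/dx [1/(1 - 7x)] = 7/(1 - 7x)^2.
For j = 29: 30 * 7^30 = 30 * 22539340290692258087863249 = 676180208720767742635897470.

676180208720767742635897470


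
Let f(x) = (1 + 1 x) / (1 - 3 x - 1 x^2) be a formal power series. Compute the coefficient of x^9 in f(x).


Write f(x) = sum_{k>=0} a_k x^k. Multiplying both sides by 1 - 3 x - 1 x^2 gives
(1 - 3 x - 1 x^2) sum_{k>=0} a_k x^k = 1 + 1 x.
Matching coefficients:
 x^0: a_0 = 1
 x^1: a_1 - 3 a_0 = 1  =>  a_1 = 3*1 + 1 = 4
 x^k (k >= 2): a_k = 3 a_{k-1} + 1 a_{k-2}.
Iterating: a_2 = 13, a_3 = 43, a_4 = 142, a_5 = 469, a_6 = 1549, a_7 = 5116, a_8 = 16897, a_9 = 55807.
So the coefficient of x^9 is 55807.

55807


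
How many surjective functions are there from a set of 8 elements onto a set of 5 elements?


By inclusion-exclusion on which target elements are missed, the number of surjections from an n-set onto a k-set is
surj(n, k) = sum_{j=0}^{k} (-1)^j C(k, j) (k - j)^n.
Equivalently surj(n, k) = k! * S(n, k), where S(n, k) is the Stirling number of the second kind.
For n = 8, k = 5:
S(8, 5) = 1050, so
surj = 5! * 1050 = 120 * 1050 = 126000.

126000


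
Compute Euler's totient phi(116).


phi(n) counts integers in [1, n] coprime to n. Using the multiplicative formula phi(n) = n * prod_{p | n} (1 - 1/p):
116 = 2^2 * 29, so
phi(116) = 116 * (1 - 1/2) * (1 - 1/29) = 56.

56


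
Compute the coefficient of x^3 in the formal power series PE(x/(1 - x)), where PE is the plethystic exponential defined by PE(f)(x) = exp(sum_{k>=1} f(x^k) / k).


For f(x) = x/(1 - x) we have
sum_{k>=1} f(x^k) / k = sum_{k>=1} (1/k) * x^k / (1 - x^k) = sum_{k, m >= 1} x^(k m) / k,
which after exponentiating simplifies to
PE(x/(1 - x)) = prod_{k>=1} 1 / (1 - x^k).
This is the generating function for the partition function p(n), so the coefficient of x^3 is p(3).
Computing p(3) by dynamic programming over parts 1, 2, ..., 3: p(3) = 3.

3


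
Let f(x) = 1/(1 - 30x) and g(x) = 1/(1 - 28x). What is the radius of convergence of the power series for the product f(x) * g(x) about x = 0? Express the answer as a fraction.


The radius of 1/(1 - 30x) is 1/30 (nearest singularity at x = 1/30), and the radius of 1/(1 - 28x) is 1/28.
The product f(x)*g(x) = 1/((1 - 30x)(1 - 28x)) has singularities at both 1/30 and 1/28, so its radius of convergence is the distance to the nearest one:
min(1/30, 1/28) = 1/30.

1/30


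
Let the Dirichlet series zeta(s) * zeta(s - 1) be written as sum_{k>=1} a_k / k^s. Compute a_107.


Convolution gives a_k = sum_{d | k} d * 1 = sum_{d | k} d = sigma(k), the sum of positive divisors of k.
For k = 107, the divisors are 1, 107, so
sigma(107) = 1 + 107 = 108.

108


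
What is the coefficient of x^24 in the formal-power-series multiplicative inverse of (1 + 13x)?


The inverse is 1/(1 + 13x). Apply the geometric identity 1/(1 - y) = sum_{k>=0} y^k with y = -13x:
1/(1 + 13x) = sum_{k>=0} (-13)^k x^k.
So the coefficient of x^24 is (-13)^24 = 542800770374370512771595361.

542800770374370512771595361


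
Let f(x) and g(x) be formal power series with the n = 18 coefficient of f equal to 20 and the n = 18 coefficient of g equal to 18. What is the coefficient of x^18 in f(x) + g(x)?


Addition of formal power series is termwise.
The coefficient of x^18 in f + g = 20 + 18
= 38

38


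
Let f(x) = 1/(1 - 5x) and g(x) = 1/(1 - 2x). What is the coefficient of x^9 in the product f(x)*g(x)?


The coefficient of x^n in f*g is the Cauchy product: sum_{k=0}^{n} a^k * b^(n-k).
With a=5, b=2, n=9:
sum_{k=0}^{9} 5^k * 2^(9-k)
= 3254867

3254867


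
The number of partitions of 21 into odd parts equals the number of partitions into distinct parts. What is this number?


Computing partitions of 21 into odd parts (1, 3, 5, ...):
Using the generating function prod_{k>=0} 1/(1-x^(2k+1)),
the count is 76

76


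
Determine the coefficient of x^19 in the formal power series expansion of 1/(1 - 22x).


The geometric series identity gives 1/(1 - c x) = sum_{k>=0} c^k x^k, so the coefficient of x^k is c^k.
Here c = 22 and k = 19.
Computing: 22^19 = 32064977213018365645815808

32064977213018365645815808


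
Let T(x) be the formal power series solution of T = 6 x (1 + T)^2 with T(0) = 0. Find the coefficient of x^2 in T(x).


Apply the Lagrange inversion formula: if T = 6 x * phi(T) with phi(t) = (1 + t)^2, then [x^n] T = 6^n * (1/n) [t^(n-1)] phi(t)^n = 6^n * (1/n) [t^(n-1)] (1 + t)^(2n) = 6^n * (1/n) C(2n, n-1).
Using the identity C(2n, n-1) = C(2n, n) * n / (n+1), the unscaled factor equals C(2n, n) / (n+1) = C_n, the n-th Catalan number.
For n = 2: C_2 = C(4, 2) / 3 = 6/3 = 2.
With the 6^2 = 36 factor, the coefficient is 36 * 2 = 72.

72


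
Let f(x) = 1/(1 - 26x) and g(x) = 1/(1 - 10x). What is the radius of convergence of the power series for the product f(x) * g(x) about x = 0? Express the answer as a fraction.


The radius of 1/(1 - 26x) is 1/26 (nearest singularity at x = 1/26), and the radius of 1/(1 - 10x) is 1/10.
The product f(x)*g(x) = 1/((1 - 26x)(1 - 10x)) has singularities at both 1/26 and 1/10, so its radius of convergence is the distance to the nearest one:
min(1/26, 1/10) = 1/26.

1/26


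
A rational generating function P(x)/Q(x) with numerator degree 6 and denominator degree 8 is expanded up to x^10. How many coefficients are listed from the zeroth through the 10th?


Expanding up to x^10 gives the coefficients for x^0, x^1, ..., x^10.
That is 10 + 1 = 11 coefficients in total.

11


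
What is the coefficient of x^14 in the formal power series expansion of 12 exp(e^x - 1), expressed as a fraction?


exp(e^x - 1) is the exponential generating function for the Bell numbers Bell_k: exp(e^x - 1) = sum_{k>=0} Bell_k x^k / k!.
So the coefficient of x^14 in 12 exp(e^x - 1) is 12 Bell_14 / 14!.
Computing: Bell_14 = 190899322 and 14! = 87178291200, giving
12 * 190899322/87178291200 = 95449661/3632428800.

95449661/3632428800


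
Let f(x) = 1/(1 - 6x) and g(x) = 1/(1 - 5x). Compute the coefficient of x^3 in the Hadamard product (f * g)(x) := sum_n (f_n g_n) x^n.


f has coefficients f_k = 6^k and g has coefficients g_k = 5^k, so the Hadamard product has coefficient (f*g)_k = 6^k * 5^k = 30^k.
For k = 3: 30^3 = 27000.

27000
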